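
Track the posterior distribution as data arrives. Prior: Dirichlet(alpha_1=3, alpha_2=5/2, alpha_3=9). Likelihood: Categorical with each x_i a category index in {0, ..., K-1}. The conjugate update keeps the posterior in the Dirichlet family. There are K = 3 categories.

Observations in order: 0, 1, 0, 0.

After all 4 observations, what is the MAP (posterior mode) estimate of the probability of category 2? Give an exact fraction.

16/31

obs 1: x=0 → posterior Dirichlet(4, 5/2, 9)
obs 2: x=1 → posterior Dirichlet(4, 7/2, 9)
obs 3: x=0 → posterior Dirichlet(5, 7/2, 9)
obs 4: x=0 → posterior Dirichlet(6, 7/2, 9)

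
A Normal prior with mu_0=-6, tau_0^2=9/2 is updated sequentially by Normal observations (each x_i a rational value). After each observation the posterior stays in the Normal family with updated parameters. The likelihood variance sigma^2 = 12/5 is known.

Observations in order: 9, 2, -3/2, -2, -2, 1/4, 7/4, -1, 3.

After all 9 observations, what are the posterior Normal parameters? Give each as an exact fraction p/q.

mu_0=189/286, tau_0^2=36/143

obs 1: x=9 → posterior Normal(87/23, 36/23)
obs 2: x=2 → posterior Normal(117/38, 18/19)
obs 3: x=-3/2 → posterior Normal(189/106, 36/53)
obs 4: x=-2 → posterior Normal(129/136, 9/17)
obs 5: x=-2 → posterior Normal(69/166, 36/83)
obs 6: x=1/4 → posterior Normal(153/392, 18/49)
obs 7: x=7/4 → posterior Normal(129/226, 36/113)
obs 8: x=-1 → posterior Normal(99/256, 9/32)
obs 9: x=3 → posterior Normal(189/286, 36/143)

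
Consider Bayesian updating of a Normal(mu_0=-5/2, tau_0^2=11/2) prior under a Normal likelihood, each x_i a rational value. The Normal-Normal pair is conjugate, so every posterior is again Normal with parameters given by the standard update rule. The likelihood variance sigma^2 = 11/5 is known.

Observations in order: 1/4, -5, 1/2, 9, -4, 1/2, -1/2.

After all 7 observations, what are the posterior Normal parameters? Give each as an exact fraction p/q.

mu_0=-5/148, tau_0^2=11/37

obs 1: x=1/4 → posterior Normal(-15/28, 11/7)
obs 2: x=-5 → posterior Normal(-115/48, 11/12)
obs 3: x=1/2 → posterior Normal(-105/68, 11/17)
obs 4: x=9 → posterior Normal(75/88, 1/2)
obs 5: x=-4 → posterior Normal(-5/108, 11/27)
obs 6: x=1/2 → posterior Normal(5/128, 11/32)
obs 7: x=-1/2 → posterior Normal(-5/148, 11/37)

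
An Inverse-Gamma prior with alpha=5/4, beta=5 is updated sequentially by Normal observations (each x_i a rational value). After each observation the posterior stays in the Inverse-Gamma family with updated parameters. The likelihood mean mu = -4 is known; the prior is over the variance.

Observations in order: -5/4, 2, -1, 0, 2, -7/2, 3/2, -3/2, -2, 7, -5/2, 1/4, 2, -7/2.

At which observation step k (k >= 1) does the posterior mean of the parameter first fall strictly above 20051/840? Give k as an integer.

obs 1: x=-5/4 → posterior Inverse-Gamma(7/4, 281/32)
obs 2: x=2 → posterior Inverse-Gamma(9/4, 857/32)
obs 3: x=-1 → posterior Inverse-Gamma(11/4, 1001/32)
obs 4: x=0 → posterior Inverse-Gamma(13/4, 1257/32)
obs 5: x=2 → posterior Inverse-Gamma(15/4, 1833/32)
obs 6: x=-7/2 → posterior Inverse-Gamma(17/4, 1837/32)
obs 7: x=3/2 → posterior Inverse-Gamma(19/4, 2321/32)
obs 8: x=-3/2 → posterior Inverse-Gamma(21/4, 2421/32)
obs 9: x=-2 → posterior Inverse-Gamma(23/4, 2485/32)
obs 10: x=7 → posterior Inverse-Gamma(25/4, 4421/32)
obs 11: x=-5/2 → posterior Inverse-Gamma(27/4, 4457/32)
obs 12: x=1/4 → posterior Inverse-Gamma(29/4, 2373/16)
obs 13: x=2 → posterior Inverse-Gamma(31/4, 2661/16)
obs 14: x=-7/2 → posterior Inverse-Gamma(33/4, 2663/16)

k = 10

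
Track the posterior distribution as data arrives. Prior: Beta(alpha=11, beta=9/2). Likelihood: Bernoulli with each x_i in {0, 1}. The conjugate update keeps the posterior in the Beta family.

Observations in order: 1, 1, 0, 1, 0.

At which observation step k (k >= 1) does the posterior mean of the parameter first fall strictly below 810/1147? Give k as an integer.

k = 3

obs 1: x=1 → posterior Beta(12, 9/2)
obs 2: x=1 → posterior Beta(13, 9/2)
obs 3: x=0 → posterior Beta(13, 11/2)
obs 4: x=1 → posterior Beta(14, 11/2)
obs 5: x=0 → posterior Beta(14, 13/2)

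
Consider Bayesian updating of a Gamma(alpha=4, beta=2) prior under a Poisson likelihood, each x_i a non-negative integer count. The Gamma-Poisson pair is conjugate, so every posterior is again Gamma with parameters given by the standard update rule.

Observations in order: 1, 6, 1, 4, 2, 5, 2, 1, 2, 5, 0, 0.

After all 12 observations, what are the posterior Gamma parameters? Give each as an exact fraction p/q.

alpha=33, beta=14

obs 1: x=1 → posterior Gamma(5, 3)
obs 2: x=6 → posterior Gamma(11, 4)
obs 3: x=1 → posterior Gamma(12, 5)
obs 4: x=4 → posterior Gamma(16, 6)
obs 5: x=2 → posterior Gamma(18, 7)
obs 6: x=5 → posterior Gamma(23, 8)
obs 7: x=2 → posterior Gamma(25, 9)
obs 8: x=1 → posterior Gamma(26, 10)
obs 9: x=2 → posterior Gamma(28, 11)
obs 10: x=5 → posterior Gamma(33, 12)
obs 11: x=0 → posterior Gamma(33, 13)
obs 12: x=0 → posterior Gamma(33, 14)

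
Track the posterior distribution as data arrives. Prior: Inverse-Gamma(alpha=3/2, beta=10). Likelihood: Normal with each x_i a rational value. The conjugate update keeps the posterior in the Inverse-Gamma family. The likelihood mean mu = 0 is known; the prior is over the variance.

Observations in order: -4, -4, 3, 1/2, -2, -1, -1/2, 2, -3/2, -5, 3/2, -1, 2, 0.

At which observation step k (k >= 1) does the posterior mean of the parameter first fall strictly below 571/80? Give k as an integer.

k = 14

obs 1: x=-4 → posterior Inverse-Gamma(2, 18)
obs 2: x=-4 → posterior Inverse-Gamma(5/2, 26)
obs 3: x=3 → posterior Inverse-Gamma(3, 61/2)
obs 4: x=1/2 → posterior Inverse-Gamma(7/2, 245/8)
obs 5: x=-2 → posterior Inverse-Gamma(4, 261/8)
obs 6: x=-1 → posterior Inverse-Gamma(9/2, 265/8)
obs 7: x=-1/2 → posterior Inverse-Gamma(5, 133/4)
obs 8: x=2 → posterior Inverse-Gamma(11/2, 141/4)
obs 9: x=-3/2 → posterior Inverse-Gamma(6, 291/8)
obs 10: x=-5 → posterior Inverse-Gamma(13/2, 391/8)
obs 11: x=3/2 → posterior Inverse-Gamma(7, 50)
obs 12: x=-1 → posterior Inverse-Gamma(15/2, 101/2)
obs 13: x=2 → posterior Inverse-Gamma(8, 105/2)
obs 14: x=0 → posterior Inverse-Gamma(17/2, 105/2)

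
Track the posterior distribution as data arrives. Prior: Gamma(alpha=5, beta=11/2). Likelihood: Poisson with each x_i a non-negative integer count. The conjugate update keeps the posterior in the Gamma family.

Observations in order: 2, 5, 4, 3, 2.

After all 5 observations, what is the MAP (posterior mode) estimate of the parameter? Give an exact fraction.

obs 1: x=2 → posterior Gamma(7, 13/2)
obs 2: x=5 → posterior Gamma(12, 15/2)
obs 3: x=4 → posterior Gamma(16, 17/2)
obs 4: x=3 → posterior Gamma(19, 19/2)
obs 5: x=2 → posterior Gamma(21, 21/2)

40/21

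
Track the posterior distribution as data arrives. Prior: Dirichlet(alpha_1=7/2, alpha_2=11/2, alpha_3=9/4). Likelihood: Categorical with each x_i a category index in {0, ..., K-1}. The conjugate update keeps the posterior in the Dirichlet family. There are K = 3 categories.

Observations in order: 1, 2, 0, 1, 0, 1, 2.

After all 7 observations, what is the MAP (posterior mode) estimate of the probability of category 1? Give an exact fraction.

obs 1: x=1 → posterior Dirichlet(7/2, 13/2, 9/4)
obs 2: x=2 → posterior Dirichlet(7/2, 13/2, 13/4)
obs 3: x=0 → posterior Dirichlet(9/2, 13/2, 13/4)
obs 4: x=1 → posterior Dirichlet(9/2, 15/2, 13/4)
obs 5: x=0 → posterior Dirichlet(11/2, 15/2, 13/4)
obs 6: x=1 → posterior Dirichlet(11/2, 17/2, 13/4)
obs 7: x=2 → posterior Dirichlet(11/2, 17/2, 17/4)

30/61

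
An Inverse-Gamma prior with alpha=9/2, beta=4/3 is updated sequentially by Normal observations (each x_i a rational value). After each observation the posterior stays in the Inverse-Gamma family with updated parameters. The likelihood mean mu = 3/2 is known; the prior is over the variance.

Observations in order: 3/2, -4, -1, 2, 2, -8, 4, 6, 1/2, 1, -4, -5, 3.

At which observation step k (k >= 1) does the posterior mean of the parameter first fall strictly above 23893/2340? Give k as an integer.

k = 8

obs 1: x=3/2 → posterior Inverse-Gamma(5, 4/3)
obs 2: x=-4 → posterior Inverse-Gamma(11/2, 395/24)
obs 3: x=-1 → posterior Inverse-Gamma(6, 235/12)
obs 4: x=2 → posterior Inverse-Gamma(13/2, 473/24)
obs 5: x=2 → posterior Inverse-Gamma(7, 119/6)
obs 6: x=-8 → posterior Inverse-Gamma(15/2, 1559/24)
obs 7: x=4 → posterior Inverse-Gamma(8, 817/12)
obs 8: x=6 → posterior Inverse-Gamma(17/2, 1877/24)
obs 9: x=1/2 → posterior Inverse-Gamma(9, 1889/24)
obs 10: x=1 → posterior Inverse-Gamma(19/2, 473/6)
obs 11: x=-4 → posterior Inverse-Gamma(10, 2255/24)
obs 12: x=-5 → posterior Inverse-Gamma(21/2, 1381/12)
obs 13: x=3 → posterior Inverse-Gamma(11, 2789/24)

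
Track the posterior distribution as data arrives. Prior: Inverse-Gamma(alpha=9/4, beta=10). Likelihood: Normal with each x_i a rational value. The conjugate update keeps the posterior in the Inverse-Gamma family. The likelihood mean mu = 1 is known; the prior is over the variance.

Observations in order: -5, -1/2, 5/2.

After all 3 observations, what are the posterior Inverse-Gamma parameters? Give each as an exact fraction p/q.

alpha=15/4, beta=121/4

obs 1: x=-5 → posterior Inverse-Gamma(11/4, 28)
obs 2: x=-1/2 → posterior Inverse-Gamma(13/4, 233/8)
obs 3: x=5/2 → posterior Inverse-Gamma(15/4, 121/4)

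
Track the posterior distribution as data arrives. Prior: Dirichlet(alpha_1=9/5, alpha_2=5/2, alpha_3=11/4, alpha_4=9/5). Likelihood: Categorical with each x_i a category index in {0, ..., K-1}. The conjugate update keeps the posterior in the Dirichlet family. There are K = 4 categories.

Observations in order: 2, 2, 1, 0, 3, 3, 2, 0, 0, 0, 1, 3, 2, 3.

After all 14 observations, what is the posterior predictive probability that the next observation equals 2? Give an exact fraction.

obs 1: x=2 → posterior Dirichlet(9/5, 5/2, 15/4, 9/5)
obs 2: x=2 → posterior Dirichlet(9/5, 5/2, 19/4, 9/5)
obs 3: x=1 → posterior Dirichlet(9/5, 7/2, 19/4, 9/5)
obs 4: x=0 → posterior Dirichlet(14/5, 7/2, 19/4, 9/5)
obs 5: x=3 → posterior Dirichlet(14/5, 7/2, 19/4, 14/5)
obs 6: x=3 → posterior Dirichlet(14/5, 7/2, 19/4, 19/5)
obs 7: x=2 → posterior Dirichlet(14/5, 7/2, 23/4, 19/5)
obs 8: x=0 → posterior Dirichlet(19/5, 7/2, 23/4, 19/5)
obs 9: x=0 → posterior Dirichlet(24/5, 7/2, 23/4, 19/5)
obs 10: x=0 → posterior Dirichlet(29/5, 7/2, 23/4, 19/5)
obs 11: x=1 → posterior Dirichlet(29/5, 9/2, 23/4, 19/5)
obs 12: x=3 → posterior Dirichlet(29/5, 9/2, 23/4, 24/5)
obs 13: x=2 → posterior Dirichlet(29/5, 9/2, 27/4, 24/5)
obs 14: x=3 → posterior Dirichlet(29/5, 9/2, 27/4, 29/5)

135/457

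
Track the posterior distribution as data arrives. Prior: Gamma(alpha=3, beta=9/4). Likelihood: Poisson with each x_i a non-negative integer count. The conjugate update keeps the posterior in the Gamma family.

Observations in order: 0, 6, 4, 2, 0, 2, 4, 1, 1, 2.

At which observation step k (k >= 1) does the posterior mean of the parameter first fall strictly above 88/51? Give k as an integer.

k = 2

obs 1: x=0 → posterior Gamma(3, 13/4)
obs 2: x=6 → posterior Gamma(9, 17/4)
obs 3: x=4 → posterior Gamma(13, 21/4)
obs 4: x=2 → posterior Gamma(15, 25/4)
obs 5: x=0 → posterior Gamma(15, 29/4)
obs 6: x=2 → posterior Gamma(17, 33/4)
obs 7: x=4 → posterior Gamma(21, 37/4)
obs 8: x=1 → posterior Gamma(22, 41/4)
obs 9: x=1 → posterior Gamma(23, 45/4)
obs 10: x=2 → posterior Gamma(25, 49/4)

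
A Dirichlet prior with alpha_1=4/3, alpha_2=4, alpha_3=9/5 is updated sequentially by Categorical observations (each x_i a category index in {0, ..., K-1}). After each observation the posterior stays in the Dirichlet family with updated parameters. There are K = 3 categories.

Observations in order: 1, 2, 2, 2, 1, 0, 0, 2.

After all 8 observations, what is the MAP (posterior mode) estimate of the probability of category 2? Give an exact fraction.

obs 1: x=1 → posterior Dirichlet(4/3, 5, 9/5)
obs 2: x=2 → posterior Dirichlet(4/3, 5, 14/5)
obs 3: x=2 → posterior Dirichlet(4/3, 5, 19/5)
obs 4: x=2 → posterior Dirichlet(4/3, 5, 24/5)
obs 5: x=1 → posterior Dirichlet(4/3, 6, 24/5)
obs 6: x=0 → posterior Dirichlet(7/3, 6, 24/5)
obs 7: x=0 → posterior Dirichlet(10/3, 6, 24/5)
obs 8: x=2 → posterior Dirichlet(10/3, 6, 29/5)

36/91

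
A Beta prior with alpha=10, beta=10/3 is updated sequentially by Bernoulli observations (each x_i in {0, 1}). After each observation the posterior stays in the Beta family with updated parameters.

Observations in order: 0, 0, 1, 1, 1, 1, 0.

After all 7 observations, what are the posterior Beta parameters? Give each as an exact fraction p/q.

alpha=14, beta=19/3

obs 1: x=0 → posterior Beta(10, 13/3)
obs 2: x=0 → posterior Beta(10, 16/3)
obs 3: x=1 → posterior Beta(11, 16/3)
obs 4: x=1 → posterior Beta(12, 16/3)
obs 5: x=1 → posterior Beta(13, 16/3)
obs 6: x=1 → posterior Beta(14, 16/3)
obs 7: x=0 → posterior Beta(14, 19/3)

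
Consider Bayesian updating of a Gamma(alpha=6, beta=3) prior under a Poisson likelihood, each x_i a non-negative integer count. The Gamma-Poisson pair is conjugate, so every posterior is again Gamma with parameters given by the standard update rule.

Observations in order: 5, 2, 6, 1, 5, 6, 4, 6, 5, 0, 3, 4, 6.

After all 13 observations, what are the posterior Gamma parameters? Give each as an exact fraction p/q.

alpha=59, beta=16

obs 1: x=5 → posterior Gamma(11, 4)
obs 2: x=2 → posterior Gamma(13, 5)
obs 3: x=6 → posterior Gamma(19, 6)
obs 4: x=1 → posterior Gamma(20, 7)
obs 5: x=5 → posterior Gamma(25, 8)
obs 6: x=6 → posterior Gamma(31, 9)
obs 7: x=4 → posterior Gamma(35, 10)
obs 8: x=6 → posterior Gamma(41, 11)
obs 9: x=5 → posterior Gamma(46, 12)
obs 10: x=0 → posterior Gamma(46, 13)
obs 11: x=3 → posterior Gamma(49, 14)
obs 12: x=4 → posterior Gamma(53, 15)
obs 13: x=6 → posterior Gamma(59, 16)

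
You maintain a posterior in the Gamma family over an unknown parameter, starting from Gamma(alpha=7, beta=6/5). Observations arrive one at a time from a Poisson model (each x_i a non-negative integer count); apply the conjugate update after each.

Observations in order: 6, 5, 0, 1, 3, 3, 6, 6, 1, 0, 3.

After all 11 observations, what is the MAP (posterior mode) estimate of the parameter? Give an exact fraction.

200/61

obs 1: x=6 → posterior Gamma(13, 11/5)
obs 2: x=5 → posterior Gamma(18, 16/5)
obs 3: x=0 → posterior Gamma(18, 21/5)
obs 4: x=1 → posterior Gamma(19, 26/5)
obs 5: x=3 → posterior Gamma(22, 31/5)
obs 6: x=3 → posterior Gamma(25, 36/5)
obs 7: x=6 → posterior Gamma(31, 41/5)
obs 8: x=6 → posterior Gamma(37, 46/5)
obs 9: x=1 → posterior Gamma(38, 51/5)
obs 10: x=0 → posterior Gamma(38, 56/5)
obs 11: x=3 → posterior Gamma(41, 61/5)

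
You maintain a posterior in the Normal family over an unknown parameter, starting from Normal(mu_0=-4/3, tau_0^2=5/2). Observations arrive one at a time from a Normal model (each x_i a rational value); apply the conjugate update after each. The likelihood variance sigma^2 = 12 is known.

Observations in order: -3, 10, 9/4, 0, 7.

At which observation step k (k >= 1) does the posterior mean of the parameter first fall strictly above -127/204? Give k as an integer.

k = 2

obs 1: x=-3 → posterior Normal(-47/29, 60/29)
obs 2: x=10 → posterior Normal(3/34, 30/17)
obs 3: x=9/4 → posterior Normal(19/52, 20/13)
obs 4: x=0 → posterior Normal(57/176, 15/11)
obs 5: x=7 → posterior Normal(197/196, 60/49)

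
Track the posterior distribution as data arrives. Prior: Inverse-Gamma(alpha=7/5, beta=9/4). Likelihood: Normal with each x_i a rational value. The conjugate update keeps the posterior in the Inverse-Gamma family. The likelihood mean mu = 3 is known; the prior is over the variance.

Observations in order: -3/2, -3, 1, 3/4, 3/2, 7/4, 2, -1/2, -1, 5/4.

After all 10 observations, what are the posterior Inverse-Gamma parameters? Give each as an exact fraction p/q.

obs 1: x=-3/2 → posterior Inverse-Gamma(19/10, 99/8)
obs 2: x=-3 → posterior Inverse-Gamma(12/5, 243/8)
obs 3: x=1 → posterior Inverse-Gamma(29/10, 259/8)
obs 4: x=3/4 → posterior Inverse-Gamma(17/5, 1117/32)
obs 5: x=3/2 → posterior Inverse-Gamma(39/10, 1153/32)
obs 6: x=7/4 → posterior Inverse-Gamma(22/5, 589/16)
obs 7: x=2 → posterior Inverse-Gamma(49/10, 597/16)
obs 8: x=-1/2 → posterior Inverse-Gamma(27/5, 695/16)
obs 9: x=-1 → posterior Inverse-Gamma(59/10, 823/16)
obs 10: x=5/4 → posterior Inverse-Gamma(32/5, 1695/32)

alpha=32/5, beta=1695/32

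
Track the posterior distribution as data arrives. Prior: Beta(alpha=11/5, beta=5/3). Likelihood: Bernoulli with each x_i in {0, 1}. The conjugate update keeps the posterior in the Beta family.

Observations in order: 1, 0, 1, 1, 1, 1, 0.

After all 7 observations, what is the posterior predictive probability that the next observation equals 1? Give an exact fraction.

obs 1: x=1 → posterior Beta(16/5, 5/3)
obs 2: x=0 → posterior Beta(16/5, 8/3)
obs 3: x=1 → posterior Beta(21/5, 8/3)
obs 4: x=1 → posterior Beta(26/5, 8/3)
obs 5: x=1 → posterior Beta(31/5, 8/3)
obs 6: x=1 → posterior Beta(36/5, 8/3)
obs 7: x=0 → posterior Beta(36/5, 11/3)

108/163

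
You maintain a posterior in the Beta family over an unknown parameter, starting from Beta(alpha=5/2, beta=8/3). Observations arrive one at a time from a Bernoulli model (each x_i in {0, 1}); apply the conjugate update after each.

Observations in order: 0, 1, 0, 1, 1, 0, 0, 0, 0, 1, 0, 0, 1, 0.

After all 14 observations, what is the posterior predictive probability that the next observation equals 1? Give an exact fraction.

9/23

obs 1: x=0 → posterior Beta(5/2, 11/3)
obs 2: x=1 → posterior Beta(7/2, 11/3)
obs 3: x=0 → posterior Beta(7/2, 14/3)
obs 4: x=1 → posterior Beta(9/2, 14/3)
obs 5: x=1 → posterior Beta(11/2, 14/3)
obs 6: x=0 → posterior Beta(11/2, 17/3)
obs 7: x=0 → posterior Beta(11/2, 20/3)
obs 8: x=0 → posterior Beta(11/2, 23/3)
obs 9: x=0 → posterior Beta(11/2, 26/3)
obs 10: x=1 → posterior Beta(13/2, 26/3)
obs 11: x=0 → posterior Beta(13/2, 29/3)
obs 12: x=0 → posterior Beta(13/2, 32/3)
obs 13: x=1 → posterior Beta(15/2, 32/3)
obs 14: x=0 → posterior Beta(15/2, 35/3)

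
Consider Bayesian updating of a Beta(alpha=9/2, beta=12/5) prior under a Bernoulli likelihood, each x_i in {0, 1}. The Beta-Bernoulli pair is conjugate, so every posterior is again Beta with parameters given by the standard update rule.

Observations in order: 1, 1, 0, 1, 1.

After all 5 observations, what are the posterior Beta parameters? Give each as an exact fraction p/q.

obs 1: x=1 → posterior Beta(11/2, 12/5)
obs 2: x=1 → posterior Beta(13/2, 12/5)
obs 3: x=0 → posterior Beta(13/2, 17/5)
obs 4: x=1 → posterior Beta(15/2, 17/5)
obs 5: x=1 → posterior Beta(17/2, 17/5)

alpha=17/2, beta=17/5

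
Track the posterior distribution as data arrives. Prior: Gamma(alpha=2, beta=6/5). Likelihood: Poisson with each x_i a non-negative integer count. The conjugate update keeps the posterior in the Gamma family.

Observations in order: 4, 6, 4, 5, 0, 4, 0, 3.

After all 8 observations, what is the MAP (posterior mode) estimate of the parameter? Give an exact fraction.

135/46

obs 1: x=4 → posterior Gamma(6, 11/5)
obs 2: x=6 → posterior Gamma(12, 16/5)
obs 3: x=4 → posterior Gamma(16, 21/5)
obs 4: x=5 → posterior Gamma(21, 26/5)
obs 5: x=0 → posterior Gamma(21, 31/5)
obs 6: x=4 → posterior Gamma(25, 36/5)
obs 7: x=0 → posterior Gamma(25, 41/5)
obs 8: x=3 → posterior Gamma(28, 46/5)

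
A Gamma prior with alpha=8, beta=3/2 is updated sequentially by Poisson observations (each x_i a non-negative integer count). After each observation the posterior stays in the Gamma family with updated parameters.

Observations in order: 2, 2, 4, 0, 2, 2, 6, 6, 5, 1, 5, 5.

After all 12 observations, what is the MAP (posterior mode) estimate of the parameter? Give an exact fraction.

94/27

obs 1: x=2 → posterior Gamma(10, 5/2)
obs 2: x=2 → posterior Gamma(12, 7/2)
obs 3: x=4 → posterior Gamma(16, 9/2)
obs 4: x=0 → posterior Gamma(16, 11/2)
obs 5: x=2 → posterior Gamma(18, 13/2)
obs 6: x=2 → posterior Gamma(20, 15/2)
obs 7: x=6 → posterior Gamma(26, 17/2)
obs 8: x=6 → posterior Gamma(32, 19/2)
obs 9: x=5 → posterior Gamma(37, 21/2)
obs 10: x=1 → posterior Gamma(38, 23/2)
obs 11: x=5 → posterior Gamma(43, 25/2)
obs 12: x=5 → posterior Gamma(48, 27/2)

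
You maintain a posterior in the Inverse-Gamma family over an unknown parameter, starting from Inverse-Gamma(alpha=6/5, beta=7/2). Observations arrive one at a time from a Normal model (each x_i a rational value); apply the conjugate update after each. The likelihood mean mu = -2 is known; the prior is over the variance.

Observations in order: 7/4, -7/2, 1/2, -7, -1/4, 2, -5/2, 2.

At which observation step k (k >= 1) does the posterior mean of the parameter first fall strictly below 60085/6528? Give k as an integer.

obs 1: x=7/4 → posterior Inverse-Gamma(17/10, 337/32)
obs 2: x=-7/2 → posterior Inverse-Gamma(11/5, 373/32)
obs 3: x=1/2 → posterior Inverse-Gamma(27/10, 473/32)
obs 4: x=-7 → posterior Inverse-Gamma(16/5, 873/32)
obs 5: x=-1/4 → posterior Inverse-Gamma(37/10, 461/16)
obs 6: x=2 → posterior Inverse-Gamma(21/5, 589/16)
obs 7: x=-5/2 → posterior Inverse-Gamma(47/10, 591/16)
obs 8: x=2 → posterior Inverse-Gamma(26/5, 719/16)

k = 3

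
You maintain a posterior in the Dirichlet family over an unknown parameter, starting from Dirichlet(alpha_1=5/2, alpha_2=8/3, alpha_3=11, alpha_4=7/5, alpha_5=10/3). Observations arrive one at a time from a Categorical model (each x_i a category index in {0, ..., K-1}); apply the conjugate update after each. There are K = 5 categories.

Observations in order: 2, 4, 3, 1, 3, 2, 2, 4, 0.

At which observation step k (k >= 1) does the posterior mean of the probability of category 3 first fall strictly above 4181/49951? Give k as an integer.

obs 1: x=2 → posterior Dirichlet(5/2, 8/3, 12, 7/5, 10/3)
obs 2: x=4 → posterior Dirichlet(5/2, 8/3, 12, 7/5, 13/3)
obs 3: x=3 → posterior Dirichlet(5/2, 8/3, 12, 12/5, 13/3)
obs 4: x=1 → posterior Dirichlet(5/2, 11/3, 12, 12/5, 13/3)
obs 5: x=3 → posterior Dirichlet(5/2, 11/3, 12, 17/5, 13/3)
obs 6: x=2 → posterior Dirichlet(5/2, 11/3, 13, 17/5, 13/3)
obs 7: x=2 → posterior Dirichlet(5/2, 11/3, 14, 17/5, 13/3)
obs 8: x=4 → posterior Dirichlet(5/2, 11/3, 14, 17/5, 16/3)
obs 9: x=0 → posterior Dirichlet(7/2, 11/3, 14, 17/5, 16/3)

k = 3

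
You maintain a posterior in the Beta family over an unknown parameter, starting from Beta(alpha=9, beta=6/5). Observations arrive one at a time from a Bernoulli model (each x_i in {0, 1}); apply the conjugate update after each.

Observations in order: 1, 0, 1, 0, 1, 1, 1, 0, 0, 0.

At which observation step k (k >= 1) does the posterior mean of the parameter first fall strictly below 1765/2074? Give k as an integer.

obs 1: x=1 → posterior Beta(10, 6/5)
obs 2: x=0 → posterior Beta(10, 11/5)
obs 3: x=1 → posterior Beta(11, 11/5)
obs 4: x=0 → posterior Beta(11, 16/5)
obs 5: x=1 → posterior Beta(12, 16/5)
obs 6: x=1 → posterior Beta(13, 16/5)
obs 7: x=1 → posterior Beta(14, 16/5)
obs 8: x=0 → posterior Beta(14, 21/5)
obs 9: x=0 → posterior Beta(14, 26/5)
obs 10: x=0 → posterior Beta(14, 31/5)

k = 2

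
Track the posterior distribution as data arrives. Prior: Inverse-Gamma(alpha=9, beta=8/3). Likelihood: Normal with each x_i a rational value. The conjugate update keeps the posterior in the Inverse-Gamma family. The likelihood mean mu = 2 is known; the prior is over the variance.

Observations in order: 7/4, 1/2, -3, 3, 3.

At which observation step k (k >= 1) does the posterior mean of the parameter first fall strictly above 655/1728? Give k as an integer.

obs 1: x=7/4 → posterior Inverse-Gamma(19/2, 259/96)
obs 2: x=1/2 → posterior Inverse-Gamma(10, 367/96)
obs 3: x=-3 → posterior Inverse-Gamma(21/2, 1567/96)
obs 4: x=3 → posterior Inverse-Gamma(11, 1615/96)
obs 5: x=3 → posterior Inverse-Gamma(23/2, 1663/96)

k = 2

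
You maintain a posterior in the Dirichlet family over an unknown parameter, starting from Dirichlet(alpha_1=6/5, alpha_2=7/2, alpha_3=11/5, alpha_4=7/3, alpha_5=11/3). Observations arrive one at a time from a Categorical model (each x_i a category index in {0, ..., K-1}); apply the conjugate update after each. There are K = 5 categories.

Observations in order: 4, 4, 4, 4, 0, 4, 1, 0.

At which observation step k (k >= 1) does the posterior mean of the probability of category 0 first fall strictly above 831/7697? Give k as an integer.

k = 5

obs 1: x=4 → posterior Dirichlet(6/5, 7/2, 11/5, 7/3, 14/3)
obs 2: x=4 → posterior Dirichlet(6/5, 7/2, 11/5, 7/3, 17/3)
obs 3: x=4 → posterior Dirichlet(6/5, 7/2, 11/5, 7/3, 20/3)
obs 4: x=4 → posterior Dirichlet(6/5, 7/2, 11/5, 7/3, 23/3)
obs 5: x=0 → posterior Dirichlet(11/5, 7/2, 11/5, 7/3, 23/3)
obs 6: x=4 → posterior Dirichlet(11/5, 7/2, 11/5, 7/3, 26/3)
obs 7: x=1 → posterior Dirichlet(11/5, 9/2, 11/5, 7/3, 26/3)
obs 8: x=0 → posterior Dirichlet(16/5, 9/2, 11/5, 7/3, 26/3)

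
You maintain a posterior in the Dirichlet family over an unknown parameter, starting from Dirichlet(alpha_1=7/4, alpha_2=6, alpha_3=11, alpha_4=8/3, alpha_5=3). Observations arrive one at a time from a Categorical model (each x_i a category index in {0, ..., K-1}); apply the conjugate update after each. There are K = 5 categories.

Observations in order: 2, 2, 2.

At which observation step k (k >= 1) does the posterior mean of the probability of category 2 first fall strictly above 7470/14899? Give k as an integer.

k = 3

obs 1: x=2 → posterior Dirichlet(7/4, 6, 12, 8/3, 3)
obs 2: x=2 → posterior Dirichlet(7/4, 6, 13, 8/3, 3)
obs 3: x=2 → posterior Dirichlet(7/4, 6, 14, 8/3, 3)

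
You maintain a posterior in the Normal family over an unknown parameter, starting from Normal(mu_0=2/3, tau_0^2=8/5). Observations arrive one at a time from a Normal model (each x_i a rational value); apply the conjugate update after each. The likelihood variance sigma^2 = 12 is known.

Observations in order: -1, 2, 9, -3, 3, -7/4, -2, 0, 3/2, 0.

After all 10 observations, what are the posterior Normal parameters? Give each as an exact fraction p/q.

obs 1: x=-1 → posterior Normal(8/17, 24/17)
obs 2: x=2 → posterior Normal(12/19, 24/19)
obs 3: x=9 → posterior Normal(10/7, 8/7)
obs 4: x=-3 → posterior Normal(24/23, 24/23)
obs 5: x=3 → posterior Normal(6/5, 24/25)
obs 6: x=-7/4 → posterior Normal(53/54, 8/9)
obs 7: x=-2 → posterior Normal(45/58, 24/29)
obs 8: x=0 → posterior Normal(45/62, 24/31)
obs 9: x=3/2 → posterior Normal(17/22, 8/11)
obs 10: x=0 → posterior Normal(51/70, 24/35)

mu_0=51/70, tau_0^2=24/35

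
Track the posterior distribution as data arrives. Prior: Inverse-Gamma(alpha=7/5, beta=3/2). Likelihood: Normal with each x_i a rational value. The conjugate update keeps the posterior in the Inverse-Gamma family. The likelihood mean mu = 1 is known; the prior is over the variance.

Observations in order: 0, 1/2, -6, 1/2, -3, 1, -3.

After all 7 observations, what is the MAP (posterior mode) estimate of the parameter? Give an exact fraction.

obs 1: x=0 → posterior Inverse-Gamma(19/10, 2)
obs 2: x=1/2 → posterior Inverse-Gamma(12/5, 17/8)
obs 3: x=-6 → posterior Inverse-Gamma(29/10, 213/8)
obs 4: x=1/2 → posterior Inverse-Gamma(17/5, 107/4)
obs 5: x=-3 → posterior Inverse-Gamma(39/10, 139/4)
obs 6: x=1 → posterior Inverse-Gamma(22/5, 139/4)
obs 7: x=-3 → posterior Inverse-Gamma(49/10, 171/4)

855/118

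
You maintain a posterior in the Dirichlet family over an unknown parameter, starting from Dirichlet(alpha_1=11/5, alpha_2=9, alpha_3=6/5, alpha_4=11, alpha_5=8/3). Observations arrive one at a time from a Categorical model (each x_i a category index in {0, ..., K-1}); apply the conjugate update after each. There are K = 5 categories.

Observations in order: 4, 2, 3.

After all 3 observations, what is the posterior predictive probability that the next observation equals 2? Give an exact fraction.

obs 1: x=4 → posterior Dirichlet(11/5, 9, 6/5, 11, 11/3)
obs 2: x=2 → posterior Dirichlet(11/5, 9, 11/5, 11, 11/3)
obs 3: x=3 → posterior Dirichlet(11/5, 9, 11/5, 12, 11/3)

33/436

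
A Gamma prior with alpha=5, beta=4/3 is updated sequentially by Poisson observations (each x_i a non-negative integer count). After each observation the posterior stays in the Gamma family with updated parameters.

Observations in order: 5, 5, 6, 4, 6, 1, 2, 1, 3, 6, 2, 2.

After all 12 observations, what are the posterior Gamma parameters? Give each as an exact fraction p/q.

obs 1: x=5 → posterior Gamma(10, 7/3)
obs 2: x=5 → posterior Gamma(15, 10/3)
obs 3: x=6 → posterior Gamma(21, 13/3)
obs 4: x=4 → posterior Gamma(25, 16/3)
obs 5: x=6 → posterior Gamma(31, 19/3)
obs 6: x=1 → posterior Gamma(32, 22/3)
obs 7: x=2 → posterior Gamma(34, 25/3)
obs 8: x=1 → posterior Gamma(35, 28/3)
obs 9: x=3 → posterior Gamma(38, 31/3)
obs 10: x=6 → posterior Gamma(44, 34/3)
obs 11: x=2 → posterior Gamma(46, 37/3)
obs 12: x=2 → posterior Gamma(48, 40/3)

alpha=48, beta=40/3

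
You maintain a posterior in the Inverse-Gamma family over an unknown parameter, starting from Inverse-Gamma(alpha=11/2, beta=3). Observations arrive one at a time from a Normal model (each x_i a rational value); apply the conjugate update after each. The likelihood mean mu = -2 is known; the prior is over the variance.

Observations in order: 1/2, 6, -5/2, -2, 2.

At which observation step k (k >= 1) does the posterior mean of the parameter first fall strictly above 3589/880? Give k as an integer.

obs 1: x=1/2 → posterior Inverse-Gamma(6, 49/8)
obs 2: x=6 → posterior Inverse-Gamma(13/2, 305/8)
obs 3: x=-5/2 → posterior Inverse-Gamma(7, 153/4)
obs 4: x=-2 → posterior Inverse-Gamma(15/2, 153/4)
obs 5: x=2 → posterior Inverse-Gamma(8, 185/4)

k = 2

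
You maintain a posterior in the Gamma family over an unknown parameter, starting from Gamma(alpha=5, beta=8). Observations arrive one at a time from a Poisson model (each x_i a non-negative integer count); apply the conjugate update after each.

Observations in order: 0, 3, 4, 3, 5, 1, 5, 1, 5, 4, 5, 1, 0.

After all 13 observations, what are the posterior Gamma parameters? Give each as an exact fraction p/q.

alpha=42, beta=21

obs 1: x=0 → posterior Gamma(5, 9)
obs 2: x=3 → posterior Gamma(8, 10)
obs 3: x=4 → posterior Gamma(12, 11)
obs 4: x=3 → posterior Gamma(15, 12)
obs 5: x=5 → posterior Gamma(20, 13)
obs 6: x=1 → posterior Gamma(21, 14)
obs 7: x=5 → posterior Gamma(26, 15)
obs 8: x=1 → posterior Gamma(27, 16)
obs 9: x=5 → posterior Gamma(32, 17)
obs 10: x=4 → posterior Gamma(36, 18)
obs 11: x=5 → posterior Gamma(41, 19)
obs 12: x=1 → posterior Gamma(42, 20)
obs 13: x=0 → posterior Gamma(42, 21)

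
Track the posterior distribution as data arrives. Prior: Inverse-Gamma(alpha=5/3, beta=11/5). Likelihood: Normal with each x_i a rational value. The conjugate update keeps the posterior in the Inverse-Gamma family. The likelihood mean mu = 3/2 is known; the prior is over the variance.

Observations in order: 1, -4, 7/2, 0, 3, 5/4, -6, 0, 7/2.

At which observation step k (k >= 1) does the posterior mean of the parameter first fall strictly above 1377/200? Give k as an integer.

obs 1: x=1 → posterior Inverse-Gamma(13/6, 93/40)
obs 2: x=-4 → posterior Inverse-Gamma(8/3, 349/20)
obs 3: x=7/2 → posterior Inverse-Gamma(19/6, 389/20)
obs 4: x=0 → posterior Inverse-Gamma(11/3, 823/40)
obs 5: x=3 → posterior Inverse-Gamma(25/6, 217/10)
obs 6: x=5/4 → posterior Inverse-Gamma(14/3, 3477/160)
obs 7: x=-6 → posterior Inverse-Gamma(31/6, 7977/160)
obs 8: x=0 → posterior Inverse-Gamma(17/3, 8157/160)
obs 9: x=7/2 → posterior Inverse-Gamma(37/6, 8477/160)

k = 2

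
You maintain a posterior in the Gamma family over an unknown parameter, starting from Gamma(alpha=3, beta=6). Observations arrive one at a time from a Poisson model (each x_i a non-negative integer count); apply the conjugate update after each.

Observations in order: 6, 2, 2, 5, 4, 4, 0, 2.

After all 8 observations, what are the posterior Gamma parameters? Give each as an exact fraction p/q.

obs 1: x=6 → posterior Gamma(9, 7)
obs 2: x=2 → posterior Gamma(11, 8)
obs 3: x=2 → posterior Gamma(13, 9)
obs 4: x=5 → posterior Gamma(18, 10)
obs 5: x=4 → posterior Gamma(22, 11)
obs 6: x=4 → posterior Gamma(26, 12)
obs 7: x=0 → posterior Gamma(26, 13)
obs 8: x=2 → posterior Gamma(28, 14)

alpha=28, beta=14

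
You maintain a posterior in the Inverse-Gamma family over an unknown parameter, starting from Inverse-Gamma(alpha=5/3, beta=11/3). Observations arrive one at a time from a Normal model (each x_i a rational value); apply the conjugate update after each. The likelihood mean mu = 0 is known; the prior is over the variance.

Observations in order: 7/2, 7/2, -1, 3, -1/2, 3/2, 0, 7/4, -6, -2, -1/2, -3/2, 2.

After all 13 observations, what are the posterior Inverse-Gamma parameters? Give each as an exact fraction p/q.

alpha=49/6, beta=4507/96

obs 1: x=7/2 → posterior Inverse-Gamma(13/6, 235/24)
obs 2: x=7/2 → posterior Inverse-Gamma(8/3, 191/12)
obs 3: x=-1 → posterior Inverse-Gamma(19/6, 197/12)
obs 4: x=3 → posterior Inverse-Gamma(11/3, 251/12)
obs 5: x=-1/2 → posterior Inverse-Gamma(25/6, 505/24)
obs 6: x=3/2 → posterior Inverse-Gamma(14/3, 133/6)
obs 7: x=0 → posterior Inverse-Gamma(31/6, 133/6)
obs 8: x=7/4 → posterior Inverse-Gamma(17/3, 2275/96)
obs 9: x=-6 → posterior Inverse-Gamma(37/6, 4003/96)
obs 10: x=-2 → posterior Inverse-Gamma(20/3, 4195/96)
obs 11: x=-1/2 → posterior Inverse-Gamma(43/6, 4207/96)
obs 12: x=-3/2 → posterior Inverse-Gamma(23/3, 4315/96)
obs 13: x=2 → posterior Inverse-Gamma(49/6, 4507/96)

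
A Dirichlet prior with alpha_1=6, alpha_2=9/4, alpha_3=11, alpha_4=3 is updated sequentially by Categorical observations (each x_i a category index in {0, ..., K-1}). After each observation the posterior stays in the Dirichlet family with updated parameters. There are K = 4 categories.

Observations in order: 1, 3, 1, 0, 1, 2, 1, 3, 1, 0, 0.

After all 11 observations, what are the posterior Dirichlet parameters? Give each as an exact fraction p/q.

obs 1: x=1 → posterior Dirichlet(6, 13/4, 11, 3)
obs 2: x=3 → posterior Dirichlet(6, 13/4, 11, 4)
obs 3: x=1 → posterior Dirichlet(6, 17/4, 11, 4)
obs 4: x=0 → posterior Dirichlet(7, 17/4, 11, 4)
obs 5: x=1 → posterior Dirichlet(7, 21/4, 11, 4)
obs 6: x=2 → posterior Dirichlet(7, 21/4, 12, 4)
obs 7: x=1 → posterior Dirichlet(7, 25/4, 12, 4)
obs 8: x=3 → posterior Dirichlet(7, 25/4, 12, 5)
obs 9: x=1 → posterior Dirichlet(7, 29/4, 12, 5)
obs 10: x=0 → posterior Dirichlet(8, 29/4, 12, 5)
obs 11: x=0 → posterior Dirichlet(9, 29/4, 12, 5)

alpha_1=9, alpha_2=29/4, alpha_3=12, alpha_4=5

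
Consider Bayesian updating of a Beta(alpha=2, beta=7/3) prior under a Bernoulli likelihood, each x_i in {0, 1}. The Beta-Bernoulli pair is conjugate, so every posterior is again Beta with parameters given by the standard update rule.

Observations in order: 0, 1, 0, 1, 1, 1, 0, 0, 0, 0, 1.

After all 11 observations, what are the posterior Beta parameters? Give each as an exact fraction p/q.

obs 1: x=0 → posterior Beta(2, 10/3)
obs 2: x=1 → posterior Beta(3, 10/3)
obs 3: x=0 → posterior Beta(3, 13/3)
obs 4: x=1 → posterior Beta(4, 13/3)
obs 5: x=1 → posterior Beta(5, 13/3)
obs 6: x=1 → posterior Beta(6, 13/3)
obs 7: x=0 → posterior Beta(6, 16/3)
obs 8: x=0 → posterior Beta(6, 19/3)
obs 9: x=0 → posterior Beta(6, 22/3)
obs 10: x=0 → posterior Beta(6, 25/3)
obs 11: x=1 → posterior Beta(7, 25/3)

alpha=7, beta=25/3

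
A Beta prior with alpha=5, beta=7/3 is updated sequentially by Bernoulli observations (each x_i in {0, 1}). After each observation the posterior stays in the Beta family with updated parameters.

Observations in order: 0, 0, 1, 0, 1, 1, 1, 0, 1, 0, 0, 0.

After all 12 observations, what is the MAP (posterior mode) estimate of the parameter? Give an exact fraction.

obs 1: x=0 → posterior Beta(5, 10/3)
obs 2: x=0 → posterior Beta(5, 13/3)
obs 3: x=1 → posterior Beta(6, 13/3)
obs 4: x=0 → posterior Beta(6, 16/3)
obs 5: x=1 → posterior Beta(7, 16/3)
obs 6: x=1 → posterior Beta(8, 16/3)
obs 7: x=1 → posterior Beta(9, 16/3)
obs 8: x=0 → posterior Beta(9, 19/3)
obs 9: x=1 → posterior Beta(10, 19/3)
obs 10: x=0 → posterior Beta(10, 22/3)
obs 11: x=0 → posterior Beta(10, 25/3)
obs 12: x=0 → posterior Beta(10, 28/3)

27/52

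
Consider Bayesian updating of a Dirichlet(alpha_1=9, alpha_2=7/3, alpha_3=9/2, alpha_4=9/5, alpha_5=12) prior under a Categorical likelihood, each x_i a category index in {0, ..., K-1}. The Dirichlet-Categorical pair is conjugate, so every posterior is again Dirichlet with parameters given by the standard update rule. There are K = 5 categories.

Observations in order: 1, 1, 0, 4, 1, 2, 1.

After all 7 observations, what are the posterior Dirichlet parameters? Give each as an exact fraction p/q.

obs 1: x=1 → posterior Dirichlet(9, 10/3, 9/2, 9/5, 12)
obs 2: x=1 → posterior Dirichlet(9, 13/3, 9/2, 9/5, 12)
obs 3: x=0 → posterior Dirichlet(10, 13/3, 9/2, 9/5, 12)
obs 4: x=4 → posterior Dirichlet(10, 13/3, 9/2, 9/5, 13)
obs 5: x=1 → posterior Dirichlet(10, 16/3, 9/2, 9/5, 13)
obs 6: x=2 → posterior Dirichlet(10, 16/3, 11/2, 9/5, 13)
obs 7: x=1 → posterior Dirichlet(10, 19/3, 11/2, 9/5, 13)

alpha_1=10, alpha_2=19/3, alpha_3=11/2, alpha_4=9/5, alpha_5=13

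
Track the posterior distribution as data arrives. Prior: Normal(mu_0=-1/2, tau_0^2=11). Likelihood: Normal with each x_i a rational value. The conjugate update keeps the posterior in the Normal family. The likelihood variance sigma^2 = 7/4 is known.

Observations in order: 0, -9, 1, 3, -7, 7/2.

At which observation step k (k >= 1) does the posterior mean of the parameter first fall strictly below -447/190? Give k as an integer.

k = 2

obs 1: x=0 → posterior Normal(-7/102, 77/51)
obs 2: x=-9 → posterior Normal(-799/190, 77/95)
obs 3: x=1 → posterior Normal(-711/278, 77/139)
obs 4: x=3 → posterior Normal(-149/122, 77/183)
obs 5: x=-7 → posterior Normal(-1063/454, 77/227)
obs 6: x=7/2 → posterior Normal(-755/542, 77/271)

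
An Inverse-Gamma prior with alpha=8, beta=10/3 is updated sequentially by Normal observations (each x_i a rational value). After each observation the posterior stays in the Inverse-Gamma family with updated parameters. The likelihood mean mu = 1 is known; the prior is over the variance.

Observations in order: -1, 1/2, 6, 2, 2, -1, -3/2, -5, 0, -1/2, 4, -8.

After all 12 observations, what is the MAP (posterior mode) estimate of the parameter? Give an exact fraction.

2129/360

obs 1: x=-1 → posterior Inverse-Gamma(17/2, 16/3)
obs 2: x=1/2 → posterior Inverse-Gamma(9, 131/24)
obs 3: x=6 → posterior Inverse-Gamma(19/2, 431/24)
obs 4: x=2 → posterior Inverse-Gamma(10, 443/24)
obs 5: x=2 → posterior Inverse-Gamma(21/2, 455/24)
obs 6: x=-1 → posterior Inverse-Gamma(11, 503/24)
obs 7: x=-3/2 → posterior Inverse-Gamma(23/2, 289/12)
obs 8: x=-5 → posterior Inverse-Gamma(12, 505/12)
obs 9: x=0 → posterior Inverse-Gamma(25/2, 511/12)
obs 10: x=-1/2 → posterior Inverse-Gamma(13, 1049/24)
obs 11: x=4 → posterior Inverse-Gamma(27/2, 1157/24)
obs 12: x=-8 → posterior Inverse-Gamma(14, 2129/24)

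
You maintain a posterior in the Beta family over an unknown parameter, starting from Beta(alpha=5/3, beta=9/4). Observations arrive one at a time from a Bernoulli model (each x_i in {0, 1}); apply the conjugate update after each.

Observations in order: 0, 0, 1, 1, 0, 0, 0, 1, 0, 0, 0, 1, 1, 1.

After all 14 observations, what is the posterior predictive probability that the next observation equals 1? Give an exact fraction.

92/215

obs 1: x=0 → posterior Beta(5/3, 13/4)
obs 2: x=0 → posterior Beta(5/3, 17/4)
obs 3: x=1 → posterior Beta(8/3, 17/4)
obs 4: x=1 → posterior Beta(11/3, 17/4)
obs 5: x=0 → posterior Beta(11/3, 21/4)
obs 6: x=0 → posterior Beta(11/3, 25/4)
obs 7: x=0 → posterior Beta(11/3, 29/4)
obs 8: x=1 → posterior Beta(14/3, 29/4)
obs 9: x=0 → posterior Beta(14/3, 33/4)
obs 10: x=0 → posterior Beta(14/3, 37/4)
obs 11: x=0 → posterior Beta(14/3, 41/4)
obs 12: x=1 → posterior Beta(17/3, 41/4)
obs 13: x=1 → posterior Beta(20/3, 41/4)
obs 14: x=1 → posterior Beta(23/3, 41/4)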